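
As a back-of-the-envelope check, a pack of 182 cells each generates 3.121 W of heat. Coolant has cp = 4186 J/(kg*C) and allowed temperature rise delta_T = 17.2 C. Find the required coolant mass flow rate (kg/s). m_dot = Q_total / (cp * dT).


Step 1: Total heat Q = 182 * 3.121 W = 568.02 W
Step 2: denom = cp * dT = 4186 * 17.2 = 71999
Step 3: m_dot = 568.02 / 71999 = 0.007889 kg/s

0.007889 kg/s


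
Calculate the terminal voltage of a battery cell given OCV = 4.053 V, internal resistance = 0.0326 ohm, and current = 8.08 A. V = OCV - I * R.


V = OCV - I*R = 4.053 - 8.08 * 0.0326 = 3.790 V

3.790 V


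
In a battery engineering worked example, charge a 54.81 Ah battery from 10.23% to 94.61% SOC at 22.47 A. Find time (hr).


delta_Ah = 54.81 * (94.61 - 10.23) / 100 = 46.249 Ah
t = delta_Ah / I = 46.249 / 22.47 = 2.058 hr

2.058 hr


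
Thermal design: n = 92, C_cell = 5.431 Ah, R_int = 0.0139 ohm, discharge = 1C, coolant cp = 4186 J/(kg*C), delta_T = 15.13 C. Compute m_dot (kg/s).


Step 1: I = 1 * 5.431 = 5.431 A
Step 2: Q_cell = I^2 * R = 5.431^2 * 0.0139 = 0.40999 W
Step 3: Q_total = 92 * 0.40999 = 37.719 W
Step 4: m_dot = Q_total / (cp * dT) = 37.719 / (4186 * 15.13) = 5.956e-04 kg/s

5.956e-04 kg/s


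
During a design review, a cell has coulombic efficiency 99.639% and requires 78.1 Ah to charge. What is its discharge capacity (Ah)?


Q_dis = eta/100 * Q_chg = 99.639/100 * 78.1 = 77.82 Ah

77.82 Ah


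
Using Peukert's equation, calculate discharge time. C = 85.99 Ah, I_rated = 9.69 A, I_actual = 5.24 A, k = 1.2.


Step 1: t_rated = C / I_rated = 85.99 / 9.69 = 8.8741 hr
Step 2: ratio = 9.69 / 5.24 = 1.8492
Step 3: ratio^k = 1.8492^1.2 = 2.0911
Step 4: t = t_rated * ratio^k = 8.8741 * 2.0911 = 18.56 hr

18.56 hr


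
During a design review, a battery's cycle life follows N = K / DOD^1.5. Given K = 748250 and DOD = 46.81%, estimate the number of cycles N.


DOD^1.5 = 320.26
N = K / DOD^1.5 = 748250 / 320.26 = 2336

2336 cycles


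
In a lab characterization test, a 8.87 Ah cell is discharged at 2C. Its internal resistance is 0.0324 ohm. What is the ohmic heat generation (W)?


Step 1: I = C_rate * capacity = 2 * 8.87 = 17.74 A
Step 2: Q = I^2 * R = 17.74^2 * 0.0324 = 314.71 * 0.0324 = 10.20 W

10.20 W


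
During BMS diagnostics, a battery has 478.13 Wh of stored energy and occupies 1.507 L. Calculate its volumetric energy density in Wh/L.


Volumetric ED = 478.13 Wh / 1.507 L = 317.3 Wh/L

317.3 Wh/L


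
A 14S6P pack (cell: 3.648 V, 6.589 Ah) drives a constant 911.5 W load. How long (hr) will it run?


Step 1: E_pack = Ns * V_cell * Np * C_cell = 14 * 3.648 * 6 * 6.589 = 2019.1 Wh
Step 2: t = E_pack / P = 2019.1 / 911.5 = 2.215 hr

2.215 hr


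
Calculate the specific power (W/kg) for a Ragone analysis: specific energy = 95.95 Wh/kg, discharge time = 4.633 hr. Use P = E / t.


P_specific = E / t = 95.95 / 4.633 = 20.71 W/kg

20.71 W/kg


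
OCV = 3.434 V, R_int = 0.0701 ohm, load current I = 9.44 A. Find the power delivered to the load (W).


Step 1: V_terminal = OCV - I*R = 3.434 - 9.44 * 0.0701 = 2.7723 V
Step 2: P_out = V_terminal * I = 2.7723 * 9.44 = 26.17 W

26.17 W


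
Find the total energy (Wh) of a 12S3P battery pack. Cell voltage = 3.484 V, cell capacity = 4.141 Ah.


E = Ns * Vcell * Np * Ccell = 12 * 3.484 * 3 * 4.141 = 519.4 Wh

519.4 Wh


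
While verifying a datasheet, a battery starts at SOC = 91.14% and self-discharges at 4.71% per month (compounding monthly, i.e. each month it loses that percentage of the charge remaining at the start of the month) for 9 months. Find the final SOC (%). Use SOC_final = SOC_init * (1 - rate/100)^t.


decay = (1 - 4.71/100)^9 = 0.64778
SOC_final = 91.14 * 0.64778 = 59.04%

59.04%


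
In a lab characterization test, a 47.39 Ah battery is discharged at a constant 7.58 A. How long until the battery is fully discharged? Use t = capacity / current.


Runtime = 47.39 Ah / 7.58 A = 6.252 hr

6.252 hr


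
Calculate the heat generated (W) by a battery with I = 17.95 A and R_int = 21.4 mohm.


Convert: R = 21.4 mohm = 0.0214 ohm
I^2 = 322.2
Q = 322.2 * 0.0214 = 6.895 W

6.895 W


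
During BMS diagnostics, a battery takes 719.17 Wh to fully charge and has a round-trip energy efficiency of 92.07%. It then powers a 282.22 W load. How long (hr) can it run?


Step 1: E_discharge = eta/100 * E_charge = 92.07/100 * 719.17 = 662.14 Wh
Step 2: t = E_discharge / P = 662.14 / 282.22 = 2.346 hr

2.346 hr


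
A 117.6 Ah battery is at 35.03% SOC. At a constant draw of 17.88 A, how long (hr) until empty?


Step 1: remaining = SOC/100 * C_total = 35.03/100 * 117.6 = 41.195 Ah
Step 2: t = remaining / I = 41.195 / 17.88 = 2.304 hr

2.304 hr


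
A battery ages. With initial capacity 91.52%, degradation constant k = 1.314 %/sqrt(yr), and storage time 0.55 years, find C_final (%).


Step 1: sqrt(0.55 yr) = 0.74162
Step 2: drop = 1.314 * 0.74162 = 0.97449
Step 3: C_final = 91.52 - 0.97449 = 90.55%

90.55%


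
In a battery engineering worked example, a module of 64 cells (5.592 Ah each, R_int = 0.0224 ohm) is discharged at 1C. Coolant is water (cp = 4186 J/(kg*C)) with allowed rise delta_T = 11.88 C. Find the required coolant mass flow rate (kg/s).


Step 1: I = 1 * 5.592 = 5.592 A
Step 2: Q_cell = I^2 * R = 5.592^2 * 0.0224 = 0.70046 W
Step 3: Q_total = 64 * 0.70046 = 44.829 W
Step 4: m_dot = Q_total / (cp * dT) = 44.829 / (4186 * 11.88) = 9.015e-04 kg/s

9.015e-04 kg/s


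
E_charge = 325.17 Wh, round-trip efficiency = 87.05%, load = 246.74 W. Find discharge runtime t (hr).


Step 1: E_discharge = eta/100 * E_charge = 87.05/100 * 325.17 = 283.06 Wh
Step 2: t = E_discharge / P = 283.06 / 246.74 = 1.147 hr

1.147 hr


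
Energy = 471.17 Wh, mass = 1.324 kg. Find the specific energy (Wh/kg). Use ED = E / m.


Specific energy = 471.17 Wh / 1.324 kg = 355.9 Wh/kg

355.9 Wh/kg


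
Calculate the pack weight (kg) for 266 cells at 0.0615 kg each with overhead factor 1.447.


Cell mass sum = 266 * 0.0615 = 16.359 kg
With overhead 1.447: m_pack = 16.359 * 1.447 = 23.67 kg

23.67 kg


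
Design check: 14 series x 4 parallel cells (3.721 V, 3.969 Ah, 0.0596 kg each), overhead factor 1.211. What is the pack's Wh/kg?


Step 1: V_pack = 14 * 3.721 = 52.094 V
Step 2: C_pack = 4 * 3.969 = 15.876 Ah
Step 3: E_pack = V_pack * C_pack = 52.094 * 15.876 = 827.04 Wh
Step 4: m_pack = 14 * 4 * 0.0596 * 1.211 = 4.0418 kg
Step 5: ED = E_pack / m_pack = 827.04 / 4.0418 = 204.6 Wh/kg

204.6 Wh/kg


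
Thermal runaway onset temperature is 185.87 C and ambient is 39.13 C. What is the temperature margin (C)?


Safety margin = 185.87 C - 39.13 C = 146.74 C

146.74 C


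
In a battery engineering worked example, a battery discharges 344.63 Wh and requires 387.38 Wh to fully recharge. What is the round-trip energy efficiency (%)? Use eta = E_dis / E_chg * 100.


eta_e = E_dis / E_chg * 100 = 344.63 / 387.38 * 100 = 88.96%

88.96%


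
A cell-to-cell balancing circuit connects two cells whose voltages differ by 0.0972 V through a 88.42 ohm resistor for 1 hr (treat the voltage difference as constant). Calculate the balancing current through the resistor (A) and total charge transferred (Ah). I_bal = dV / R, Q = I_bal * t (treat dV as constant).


First, Ohm's law: I_bal = 0.0972 V / 88.42 ohm = 0.0010993 A
Then Q = I * t = 0.0010993 A * 1 hr = 0.001099 Ah

I=0.0010993 A, Q=0.001099 Ah


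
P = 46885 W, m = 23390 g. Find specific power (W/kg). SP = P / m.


Convert: m = 23390 g = 23.39 kg
SP = P / m = 46885 / 23.39 = 2004 W/kg

2004 W/kg


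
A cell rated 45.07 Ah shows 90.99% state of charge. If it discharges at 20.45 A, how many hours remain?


Step 1: remaining = SOC/100 * C_total = 90.99/100 * 45.07 = 41.009 Ah
Step 2: t = remaining / I = 41.009 / 20.45 = 2.005 hr

2.005 hr


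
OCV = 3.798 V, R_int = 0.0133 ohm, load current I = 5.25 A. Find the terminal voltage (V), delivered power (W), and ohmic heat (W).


Step 1: V_terminal = OCV - I*R = 3.798 - 5.25 * 0.0133 = 3.7282 V
Step 2: P_out = V_terminal * I = 3.7282 * 5.25 = 19.57 W
Step 3: Q = I^2 * R = 5.25^2 * 0.0133 = 0.3666 W

V=3.7282 V, P=19.57 W, Q=0.3666 W


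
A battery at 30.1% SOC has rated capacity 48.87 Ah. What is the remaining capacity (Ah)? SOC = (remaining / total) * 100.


remaining = SOC / 100 * total = 30.1 / 100 * 48.87 = 14.71 Ah

14.71 Ah


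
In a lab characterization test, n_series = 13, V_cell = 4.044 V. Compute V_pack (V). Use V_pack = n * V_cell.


V_pack = n * V_cell = 13 * 4.044 = 52.572 V

52.572 V


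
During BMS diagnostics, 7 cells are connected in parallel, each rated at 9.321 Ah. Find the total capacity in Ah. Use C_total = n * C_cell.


C_total = 7 * 9.321 = 65.247 Ah

65.247 Ah


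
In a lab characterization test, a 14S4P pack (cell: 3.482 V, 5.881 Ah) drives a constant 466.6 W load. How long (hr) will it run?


Step 1: E_pack = Ns * V_cell * Np * C_cell = 14 * 3.482 * 4 * 5.881 = 1146.7 Wh
Step 2: t = E_pack / P = 1146.7 / 466.6 = 2.458 hr

2.458 hr


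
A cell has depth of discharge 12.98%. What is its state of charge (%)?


SOC = 100 - DOD = 100 - 12.98 = 87.02%

87.02%


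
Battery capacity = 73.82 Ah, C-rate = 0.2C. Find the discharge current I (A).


I = C_rate * capacity = 0.2 * 73.82 = 14.764 A

14.764 A


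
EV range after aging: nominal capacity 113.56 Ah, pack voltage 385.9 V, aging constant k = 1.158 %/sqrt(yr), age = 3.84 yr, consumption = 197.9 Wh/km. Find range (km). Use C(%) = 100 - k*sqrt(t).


Step 1: capacity retention = 100 - 1.158 * sqrt(3.84) = 100 - 1.158 * 1.9596 = 97.731%
Step 2: C_now = 113.56 * 97.731/100 = 110.98 Ah
Step 3: E_pack = V * C_now = 385.9 * 110.98 = 42827 Wh
Step 4: range = E_pack / consumption = 42827 / 197.9 = 216.4 km

216.4 km


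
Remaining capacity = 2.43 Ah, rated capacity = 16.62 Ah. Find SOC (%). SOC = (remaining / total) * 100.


SOC = (remaining / total) * 100 = (2.43 / 16.62) * 100 = 14.62%

14.62%


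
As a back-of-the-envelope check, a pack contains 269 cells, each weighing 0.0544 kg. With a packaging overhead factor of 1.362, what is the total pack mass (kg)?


m_pack = n * m_cell * overhead = 269 * 0.0544 * 1.362 = 19.93 kg

19.93 kg


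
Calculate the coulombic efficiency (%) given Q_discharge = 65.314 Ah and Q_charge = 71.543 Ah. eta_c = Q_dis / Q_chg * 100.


eta_c = Q_dis / Q_chg * 100 = 65.314 / 71.543 * 100 = 91.29%

91.29%


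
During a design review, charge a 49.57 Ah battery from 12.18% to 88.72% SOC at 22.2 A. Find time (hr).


delta_Ah = 49.57 * (88.72 - 12.18) / 100 = 37.941 Ah
t = delta_Ah / I = 37.941 / 22.2 = 1.709 hr

1.709 hr


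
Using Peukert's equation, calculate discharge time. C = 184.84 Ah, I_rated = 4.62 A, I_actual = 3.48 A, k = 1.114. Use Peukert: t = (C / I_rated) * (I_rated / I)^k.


Step 1: t_rated = C / I_rated = 184.84 / 4.62 = 40.009 hr
Step 2: ratio = 4.62 / 3.48 = 1.3276
Step 3: ratio^k = 1.3276^1.114 = 1.3712
Step 4: t = t_rated * ratio^k = 40.009 * 1.3712 = 54.86 hr

54.86 hr


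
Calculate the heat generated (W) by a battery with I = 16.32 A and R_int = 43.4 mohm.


Convert: R = 43.4 mohm = 0.0434 ohm
Q = I^2 * R = 16.32^2 * 0.0434 = 11.56 W

11.56 W


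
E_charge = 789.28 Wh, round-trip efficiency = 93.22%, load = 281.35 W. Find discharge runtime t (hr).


Step 1: E_discharge = eta/100 * E_charge = 93.22/100 * 789.28 = 735.77 Wh
Step 2: t = E_discharge / P = 735.77 / 281.35 = 2.615 hr

2.615 hr


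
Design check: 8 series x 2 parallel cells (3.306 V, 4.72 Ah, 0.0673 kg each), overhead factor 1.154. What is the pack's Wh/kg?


Step 1: V_pack = 8 * 3.306 = 26.448 V
Step 2: C_pack = 2 * 4.72 = 9.44 Ah
Step 3: E_pack = V_pack * C_pack = 26.448 * 9.44 = 249.67 Wh
Step 4: m_pack = 8 * 2 * 0.0673 * 1.154 = 1.2426 kg
Step 5: ED = E_pack / m_pack = 249.67 / 1.2426 = 200.9 Wh/kg

200.9 Wh/kg


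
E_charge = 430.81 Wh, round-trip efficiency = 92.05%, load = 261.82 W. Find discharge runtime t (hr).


Step 1: E_discharge = eta/100 * E_charge = 92.05/100 * 430.81 = 396.56 Wh
Step 2: t = E_discharge / P = 396.56 / 261.82 = 1.515 hr

1.515 hr


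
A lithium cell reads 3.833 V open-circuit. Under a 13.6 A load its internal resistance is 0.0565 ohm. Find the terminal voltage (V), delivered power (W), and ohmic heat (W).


Step 1: V_terminal = OCV - I*R = 3.833 - 13.6 * 0.0565 = 3.0646 V
Step 2: P_out = V_terminal * I = 3.0646 * 13.6 = 41.68 W
Step 3: Q = I^2 * R = 13.6^2 * 0.0565 = 10.45 W

V=3.0646 V, P=41.68 W, Q=10.45 W


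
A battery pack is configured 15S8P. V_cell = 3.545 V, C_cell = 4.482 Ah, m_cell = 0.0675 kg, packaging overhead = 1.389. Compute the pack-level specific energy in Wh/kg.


Step 1: V_pack = 15 * 3.545 = 53.175 V
Step 2: C_pack = 8 * 4.482 = 35.856 Ah
Step 3: E_pack = V_pack * C_pack = 53.175 * 35.856 = 1906.6 Wh
Step 4: m_pack = 15 * 8 * 0.0675 * 1.389 = 11.251 kg
Step 5: ED = E_pack / m_pack = 1906.6 / 11.251 = 169.5 Wh/kg

169.5 Wh/kg


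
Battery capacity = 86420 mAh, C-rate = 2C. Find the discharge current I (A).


Convert: capacity = 86420 mAh = 86.42 Ah
At 2C: I = 2 * 86.42 Ah = 172.84 A

172.84 A


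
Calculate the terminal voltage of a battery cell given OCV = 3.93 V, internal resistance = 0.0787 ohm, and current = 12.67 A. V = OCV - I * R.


V = OCV - I*R = 3.93 - 12.67 * 0.0787 = 2.933 V

2.933 V


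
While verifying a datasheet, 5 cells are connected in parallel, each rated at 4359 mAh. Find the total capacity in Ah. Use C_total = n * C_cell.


Convert: C_cell = 4359 mAh = 4.359 Ah
C_total = 5 * 4.359 = 21.795 Ah

21.795 Ah


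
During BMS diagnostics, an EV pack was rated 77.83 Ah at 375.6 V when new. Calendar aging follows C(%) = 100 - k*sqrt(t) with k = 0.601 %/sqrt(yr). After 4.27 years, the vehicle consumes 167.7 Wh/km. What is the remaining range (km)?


Step 1: capacity retention = 100 - 0.601 * sqrt(4.27) = 100 - 0.601 * 2.0664 = 98.758%
Step 2: C_now = 77.83 * 98.758/100 = 76.863 Ah
Step 3: E_pack = V * C_now = 375.6 * 76.863 = 28870 Wh
Step 4: range = E_pack / consumption = 28870 / 167.7 = 172.2 km

172.2 km


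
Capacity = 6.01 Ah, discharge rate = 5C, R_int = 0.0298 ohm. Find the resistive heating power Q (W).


Step 1: I = C_rate * capacity = 5 * 6.01 = 30.05 A
Step 2: Q = I^2 * R = 30.05^2 * 0.0298 = 903 * 0.0298 = 26.91 W

26.91 W


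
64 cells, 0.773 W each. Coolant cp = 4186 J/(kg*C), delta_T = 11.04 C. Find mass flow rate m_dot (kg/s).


Step 1: Total heat Q = 64 * 0.773 W = 49.472 W
Step 2: denom = cp * dT = 4186 * 11.04 = 46213
Step 3: m_dot = 49.472 / 46213 = 0.001071 kg/s

0.001071 kg/s


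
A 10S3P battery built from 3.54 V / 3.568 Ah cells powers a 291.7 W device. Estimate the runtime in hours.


Step 1: E_pack = Ns * V_cell * Np * C_cell = 10 * 3.54 * 3 * 3.568 = 378.92 Wh
Step 2: t = E_pack / P = 378.92 / 291.7 = 1.299 hr

1.299 hr


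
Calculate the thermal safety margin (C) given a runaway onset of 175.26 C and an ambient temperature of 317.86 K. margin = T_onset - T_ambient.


Convert: T_ambient = 317.86 K = 44.71 C
margin = 175.26 - 44.71 = 130.55 C

130.55 C


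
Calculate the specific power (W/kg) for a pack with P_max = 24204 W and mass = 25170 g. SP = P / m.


Convert: m = 25170 g = 25.17 kg
SP = P / m = 24204 / 25.17 = 961.6 W/kg

961.6 W/kg


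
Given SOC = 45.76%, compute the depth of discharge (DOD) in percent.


Complement of SOC: DOD = 100% - 45.76% = 54.24%

54.24%


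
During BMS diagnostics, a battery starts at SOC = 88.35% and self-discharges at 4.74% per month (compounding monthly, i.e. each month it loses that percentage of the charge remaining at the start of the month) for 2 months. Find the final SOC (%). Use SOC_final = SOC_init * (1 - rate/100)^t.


Monthly retention factor = 1 - 4.74/100 = 0.9526
Over 2 months: factor^2 = 0.90745
SOC_final = 88.35 * 0.90745 = 80.17%

80.17%


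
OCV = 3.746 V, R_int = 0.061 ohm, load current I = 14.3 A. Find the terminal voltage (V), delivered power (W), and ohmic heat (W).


Step 1: V_terminal = OCV - I*R = 3.746 - 14.3 * 0.061 = 2.8737 V
Step 2: P_out = V_terminal * I = 2.8737 * 14.3 = 41.09 W
Step 3: Q = I^2 * R = 14.3^2 * 0.061 = 12.47 W

V=2.8737 V, P=41.09 W, Q=12.47 W


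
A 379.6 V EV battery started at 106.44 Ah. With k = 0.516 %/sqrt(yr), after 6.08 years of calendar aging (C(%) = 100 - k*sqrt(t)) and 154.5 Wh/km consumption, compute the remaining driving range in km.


Step 1: capacity retention = 100 - 0.516 * sqrt(6.08) = 100 - 0.516 * 2.4658 = 98.728%
Step 2: C_now = 106.44 * 98.728/100 = 105.09 Ah
Step 3: E_pack = V * C_now = 379.6 * 105.09 = 39892 Wh
Step 4: range = E_pack / consumption = 39892 / 154.5 = 258.2 km

258.2 km


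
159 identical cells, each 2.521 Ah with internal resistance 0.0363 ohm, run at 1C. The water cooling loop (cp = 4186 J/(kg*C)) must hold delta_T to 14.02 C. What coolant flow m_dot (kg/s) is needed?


Step 1: I = 1 * 2.521 = 2.521 A
Step 2: Q_cell = I^2 * R = 2.521^2 * 0.0363 = 0.2307 W
Step 3: Q_total = 159 * 0.2307 = 36.681 W
Step 4: m_dot = Q_total / (cp * dT) = 36.681 / (4186 * 14.02) = 6.250e-04 kg/s

6.250e-04 kg/s


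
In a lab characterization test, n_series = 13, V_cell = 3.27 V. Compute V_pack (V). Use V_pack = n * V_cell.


Series voltages add: 13 * 3.27 V = 42.51 V

42.51 V


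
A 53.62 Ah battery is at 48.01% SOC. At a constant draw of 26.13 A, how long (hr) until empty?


Step 1: remaining = SOC/100 * C_total = 48.01/100 * 53.62 = 25.743 Ah
Step 2: t = remaining / I = 25.743 / 26.13 = 0.9852 hr

0.9852 hr


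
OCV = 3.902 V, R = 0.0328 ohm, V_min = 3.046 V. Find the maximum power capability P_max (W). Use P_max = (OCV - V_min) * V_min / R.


P_max = (OCV - V_min) * V_min / R = (3.902 - 3.046) * 3.046 / 0.0328 = 0.856 * 3.046 / 0.0328 = 79.49 W

79.49 W


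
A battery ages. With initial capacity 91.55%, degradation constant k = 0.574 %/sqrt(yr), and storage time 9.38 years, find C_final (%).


Step 1: sqrt(9.38 yr) = 3.0627
Step 2: drop = 0.574 * 3.0627 = 1.758
Step 3: C_final = 91.55 - 1.758 = 89.79%

89.79%


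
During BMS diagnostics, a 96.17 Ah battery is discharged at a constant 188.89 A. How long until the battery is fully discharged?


t = capacity / current = 96.17 / 188.89 = 0.5091 hr

0.5091 hr


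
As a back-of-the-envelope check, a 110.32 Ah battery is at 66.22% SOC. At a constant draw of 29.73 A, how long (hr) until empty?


Step 1: remaining = SOC/100 * C_total = 66.22/100 * 110.32 = 73.054 Ah
Step 2: t = remaining / I = 73.054 / 29.73 = 2.457 hr

2.457 hr


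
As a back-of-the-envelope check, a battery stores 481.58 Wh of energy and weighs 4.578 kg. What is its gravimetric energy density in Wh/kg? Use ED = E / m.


ED = E / m = 481.58 / 4.578 = 105.2 Wh/kg

105.2 Wh/kg


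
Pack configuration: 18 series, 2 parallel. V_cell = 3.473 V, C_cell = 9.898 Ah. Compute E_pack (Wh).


E = Ns * Vcell * Np * Ccell = 18 * 3.473 * 2 * 9.898 = 1238 Wh

1238 Wh


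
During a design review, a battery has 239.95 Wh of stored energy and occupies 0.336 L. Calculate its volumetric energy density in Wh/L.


Volumetric ED = 239.95 Wh / 0.336 L = 714.1 Wh/L

714.1 Wh/L


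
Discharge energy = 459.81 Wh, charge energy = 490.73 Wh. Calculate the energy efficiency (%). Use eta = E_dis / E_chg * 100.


Round-trip efficiency = 459.81/490.73 * 100% = 93.70%

93.70%


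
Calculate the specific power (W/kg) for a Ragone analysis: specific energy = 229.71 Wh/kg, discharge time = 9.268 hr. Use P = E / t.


P_specific = E / t = 229.71 / 9.268 = 24.79 W/kg

24.79 W/kg


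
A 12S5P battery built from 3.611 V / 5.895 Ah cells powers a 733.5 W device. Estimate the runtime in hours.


Step 1: E_pack = Ns * V_cell * Np * C_cell = 12 * 3.611 * 5 * 5.895 = 1277.2 Wh
Step 2: t = E_pack / P = 1277.2 / 733.5 = 1.741 hr

1.741 hr


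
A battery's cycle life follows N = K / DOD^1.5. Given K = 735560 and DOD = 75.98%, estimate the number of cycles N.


Step 1: DOD^1.5 = 75.98^1.5 = 662.29
Step 2: N = 735560 / 662.29 = 1111 cycles

1111 cycles


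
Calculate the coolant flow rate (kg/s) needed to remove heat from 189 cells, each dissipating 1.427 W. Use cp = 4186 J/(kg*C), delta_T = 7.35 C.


Q_total = 189 * 1.427 = 269.7 W
m_dot = Q_total / (cp * dT) = 269.7 / (4186 * 7.35) = 0.008766 kg/s

0.008766 kg/s


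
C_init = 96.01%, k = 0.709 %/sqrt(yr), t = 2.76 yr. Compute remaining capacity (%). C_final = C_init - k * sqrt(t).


sqrt(t) = sqrt(2.76) = 1.6613
C_final = 96.01 - 0.709 * 1.6613 = 94.83%

94.83%


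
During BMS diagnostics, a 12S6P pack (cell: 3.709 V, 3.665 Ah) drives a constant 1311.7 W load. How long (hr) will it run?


Step 1: E_pack = Ns * V_cell * Np * C_cell = 12 * 3.709 * 6 * 3.665 = 978.73 Wh
Step 2: t = E_pack / P = 978.73 / 1311.7 = 0.7462 hr

0.7462 hr


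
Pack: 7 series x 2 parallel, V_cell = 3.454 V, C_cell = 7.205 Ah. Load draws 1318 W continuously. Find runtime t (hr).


Step 1: E_pack = Ns * V_cell * Np * C_cell = 7 * 3.454 * 2 * 7.205 = 348.4 Wh
Step 2: t = E_pack / P = 348.4 / 1318 = 0.2643 hr

0.2643 hr


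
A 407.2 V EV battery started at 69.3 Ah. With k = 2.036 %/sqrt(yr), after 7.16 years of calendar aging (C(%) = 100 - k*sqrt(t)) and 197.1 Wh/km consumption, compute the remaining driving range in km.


Step 1: capacity retention = 100 - 2.036 * sqrt(7.16) = 100 - 2.036 * 2.6758 = 94.552%
Step 2: C_now = 69.3 * 94.552/100 = 65.525 Ah
Step 3: E_pack = V * C_now = 407.2 * 65.525 = 26682 Wh
Step 4: range = E_pack / consumption = 26682 / 197.1 = 135.4 km

135.4 km


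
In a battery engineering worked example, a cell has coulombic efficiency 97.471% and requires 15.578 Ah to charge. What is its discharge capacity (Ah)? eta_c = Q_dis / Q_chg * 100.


Q_dis = eta/100 * Q_chg = 97.471/100 * 15.578 = 15.18 Ah

15.18 Ah


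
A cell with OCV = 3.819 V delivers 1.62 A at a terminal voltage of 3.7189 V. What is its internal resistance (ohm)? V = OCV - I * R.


R = (OCV - V) / I = (3.819 - 3.7189) / 1.62 = 0.06179 ohm

0.06179 ohm


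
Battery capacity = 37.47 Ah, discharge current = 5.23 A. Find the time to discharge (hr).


Runtime = 37.47 Ah / 5.23 A = 7.164 hr

7.164 hr


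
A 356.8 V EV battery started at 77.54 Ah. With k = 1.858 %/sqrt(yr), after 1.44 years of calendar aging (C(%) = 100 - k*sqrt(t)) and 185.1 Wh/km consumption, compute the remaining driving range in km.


Step 1: capacity retention = 100 - 1.858 * sqrt(1.44) = 100 - 1.858 * 1.2 = 97.77%
Step 2: C_now = 77.54 * 97.77/100 = 75.811 Ah
Step 3: E_pack = V * C_now = 356.8 * 75.811 = 27049 Wh
Step 4: range = E_pack / consumption = 27049 / 185.1 = 146.1 km

146.1 km


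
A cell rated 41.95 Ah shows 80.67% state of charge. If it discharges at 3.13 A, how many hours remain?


Step 1: remaining = SOC/100 * C_total = 80.67/100 * 41.95 = 33.841 Ah
Step 2: t = remaining / I = 33.841 / 3.13 = 10.81 hr

10.81 hr


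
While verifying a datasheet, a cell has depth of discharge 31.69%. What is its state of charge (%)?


SOC = 100 - DOD = 100 - 31.69 = 68.31%

68.31%


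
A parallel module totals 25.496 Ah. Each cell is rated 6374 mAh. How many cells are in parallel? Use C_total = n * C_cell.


Convert: C_cell = 6374 mAh = 6.374 Ah
n = C_total / C_cell = 25.496 / 6.374 = 4

4


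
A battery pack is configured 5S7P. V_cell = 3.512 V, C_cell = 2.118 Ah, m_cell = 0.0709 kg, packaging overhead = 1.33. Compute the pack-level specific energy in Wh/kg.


Step 1: V_pack = 5 * 3.512 = 17.56 V
Step 2: C_pack = 7 * 2.118 = 14.826 Ah
Step 3: E_pack = V_pack * C_pack = 17.56 * 14.826 = 260.34 Wh
Step 4: m_pack = 5 * 7 * 0.0709 * 1.33 = 3.3004 kg
Step 5: ED = E_pack / m_pack = 260.34 / 3.3004 = 78.88 Wh/kg

78.88 Wh/kg


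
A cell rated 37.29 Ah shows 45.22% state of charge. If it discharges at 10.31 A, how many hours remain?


Step 1: remaining = SOC/100 * C_total = 45.22/100 * 37.29 = 16.863 Ah
Step 2: t = remaining / I = 16.863 / 10.31 = 1.636 hr

1.636 hr


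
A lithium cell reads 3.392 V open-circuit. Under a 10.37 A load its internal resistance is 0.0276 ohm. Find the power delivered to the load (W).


Step 1: V_terminal = OCV - I*R = 3.392 - 10.37 * 0.0276 = 3.1058 V
Step 2: P_out = V_terminal * I = 3.1058 * 10.37 = 32.21 W

32.21 W


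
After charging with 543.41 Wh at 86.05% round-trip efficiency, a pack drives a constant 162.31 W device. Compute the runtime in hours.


Step 1: E_discharge = eta/100 * E_charge = 86.05/100 * 543.41 = 467.6 Wh
Step 2: t = E_discharge / P = 467.6 / 162.31 = 2.881 hr

2.881 hr


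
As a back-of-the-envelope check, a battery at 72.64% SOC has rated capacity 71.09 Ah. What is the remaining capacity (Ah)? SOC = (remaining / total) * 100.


remaining = SOC / 100 * total = 72.64 / 100 * 71.09 = 51.64 Ah

51.64 Ah


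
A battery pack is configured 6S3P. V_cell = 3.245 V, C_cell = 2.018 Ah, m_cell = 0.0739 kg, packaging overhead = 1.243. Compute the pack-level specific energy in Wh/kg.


Step 1: V_pack = 6 * 3.245 = 19.47 V
Step 2: C_pack = 3 * 2.018 = 6.054 Ah
Step 3: E_pack = V_pack * C_pack = 19.47 * 6.054 = 117.87 Wh
Step 4: m_pack = 6 * 3 * 0.0739 * 1.243 = 1.6534 kg
Step 5: ED = E_pack / m_pack = 117.87 / 1.6534 = 71.29 Wh/kg

71.29 Wh/kg


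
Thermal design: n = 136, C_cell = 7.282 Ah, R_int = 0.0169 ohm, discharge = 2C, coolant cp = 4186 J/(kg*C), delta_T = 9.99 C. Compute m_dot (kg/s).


Step 1: I = 2 * 7.282 = 14.564 A
Step 2: Q_cell = I^2 * R = 14.564^2 * 0.0169 = 3.5847 W
Step 3: Q_total = 136 * 3.5847 = 487.52 W
Step 4: m_dot = Q_total / (cp * dT) = 487.52 / (4186 * 9.99) = 0.01166 kg/s

0.01166 kg/s


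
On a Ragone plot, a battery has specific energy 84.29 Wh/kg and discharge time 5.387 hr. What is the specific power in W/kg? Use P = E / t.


Specific power = 84.29 Wh/kg / 5.387 hr = 15.65 W/kg

15.65 W/kg


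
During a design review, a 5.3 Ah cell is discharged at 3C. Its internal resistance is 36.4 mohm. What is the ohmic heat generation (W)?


Convert: R = 36.4 mohm = 0.0364 ohm
Step 1: I = C_rate * capacity = 3 * 5.3 = 15.9 A
Step 2: Q = I^2 * R = 15.9^2 * 0.0364 = 252.81 * 0.0364 = 9.202 W

9.202 W


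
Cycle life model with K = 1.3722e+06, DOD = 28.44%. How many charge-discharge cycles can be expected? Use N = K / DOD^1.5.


DOD^1.5 = 151.67
N = K / DOD^1.5 = 1.3722e+06 / 151.67 = 9047

9047 cycles


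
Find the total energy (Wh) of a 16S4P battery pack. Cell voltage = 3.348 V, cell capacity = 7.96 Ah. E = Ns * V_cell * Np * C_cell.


E = Ns * Vcell * Np * Ccell = 16 * 3.348 * 4 * 7.96 = 1706 Wh

1706 Wh


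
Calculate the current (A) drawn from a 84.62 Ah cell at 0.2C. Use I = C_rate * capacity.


I = C_rate * capacity = 0.2 * 84.62 = 16.924 A

16.924 A


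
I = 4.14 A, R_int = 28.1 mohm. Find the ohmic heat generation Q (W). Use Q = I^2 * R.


Convert: R = 28.1 mohm = 0.0281 ohm
Q = I^2 * R = 4.14^2 * 0.0281 = 0.4816 W

0.4816 W


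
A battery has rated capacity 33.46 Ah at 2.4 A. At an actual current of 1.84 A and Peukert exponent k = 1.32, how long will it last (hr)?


Step 1: t_rated = C / I_rated = 33.46 / 2.4 = 13.942 hr
Step 2: ratio = 2.4 / 1.84 = 1.3043
Step 3: ratio^k = 1.3043^1.32 = 1.42
Step 4: t = t_rated * ratio^k = 13.942 * 1.42 = 19.80 hr

19.80 hr


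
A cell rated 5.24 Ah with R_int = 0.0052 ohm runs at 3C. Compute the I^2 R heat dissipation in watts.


Step 1: I = C_rate * capacity = 3 * 5.24 = 15.72 A
Step 2: Q = I^2 * R = 15.72^2 * 0.0052 = 247.12 * 0.0052 = 1.285 W

1.285 W


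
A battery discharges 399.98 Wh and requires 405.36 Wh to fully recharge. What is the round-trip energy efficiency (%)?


eta_e = E_dis / E_chg * 100 = 399.98 / 405.36 * 100 = 98.67%

98.67%


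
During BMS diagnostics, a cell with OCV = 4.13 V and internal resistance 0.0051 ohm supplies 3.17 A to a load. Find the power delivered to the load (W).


Step 1: V_terminal = OCV - I*R = 4.13 - 3.17 * 0.0051 = 4.1138 V
Step 2: P_out = V_terminal * I = 4.1138 * 3.17 = 13.04 W

13.04 W


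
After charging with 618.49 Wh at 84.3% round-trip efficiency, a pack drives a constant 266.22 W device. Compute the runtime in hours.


Step 1: E_discharge = eta/100 * E_charge = 84.3/100 * 618.49 = 521.39 Wh
Step 2: t = E_discharge / P = 521.39 / 266.22 = 1.958 hr

1.958 hr


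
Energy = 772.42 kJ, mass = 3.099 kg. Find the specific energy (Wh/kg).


Convert: E = 772.42 kJ = 214.56 Wh
ED = E / m = 214.56 / 3.099 = 69.24 Wh/kg

69.24 Wh/kg


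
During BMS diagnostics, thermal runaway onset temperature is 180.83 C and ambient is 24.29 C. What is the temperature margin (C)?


Safety margin = 180.83 C - 24.29 C = 156.54 C

156.54 C


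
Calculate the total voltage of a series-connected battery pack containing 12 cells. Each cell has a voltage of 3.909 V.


With 12 cells in series at 3.909 V each, V_pack = 46.908 V

46.908 V


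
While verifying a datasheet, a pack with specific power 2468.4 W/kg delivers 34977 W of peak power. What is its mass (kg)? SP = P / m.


m = P / SP = 34977 / 2468.4 = 14.17 kg

14.17 kg


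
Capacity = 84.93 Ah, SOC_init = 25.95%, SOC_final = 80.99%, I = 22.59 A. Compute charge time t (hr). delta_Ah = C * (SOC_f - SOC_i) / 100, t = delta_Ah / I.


delta_Ah = 84.93 * (80.99 - 25.95) / 100 = 46.745 Ah
t = delta_Ah / I = 46.745 / 22.59 = 2.069 hr

2.069 hr


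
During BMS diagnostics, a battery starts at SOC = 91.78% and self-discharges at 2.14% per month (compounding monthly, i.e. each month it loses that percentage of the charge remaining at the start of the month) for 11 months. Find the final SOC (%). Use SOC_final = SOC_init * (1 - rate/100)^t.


decay = (1 - 2.14/100)^11 = 0.78824
SOC_final = 91.78 * 0.78824 = 72.34%

72.34%


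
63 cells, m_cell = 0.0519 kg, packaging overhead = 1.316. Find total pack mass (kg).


m_pack = n * m_cell * overhead = 63 * 0.0519 * 1.316 = 4.303 kg

4.303 kg


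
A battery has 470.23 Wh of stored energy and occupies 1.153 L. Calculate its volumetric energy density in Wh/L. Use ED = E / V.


Volumetric ED = 470.23 Wh / 1.153 L = 407.8 Wh/L

407.8 Wh/L


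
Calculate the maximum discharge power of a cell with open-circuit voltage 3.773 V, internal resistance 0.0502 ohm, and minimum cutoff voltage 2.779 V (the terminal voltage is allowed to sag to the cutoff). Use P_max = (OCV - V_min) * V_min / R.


dV = OCV - V_min = 0.994 V (so I_max = dV / R)
P_max = dV * V_min / R = 0.994 * 2.779 / 0.0502 = 55.03 W

55.03 W


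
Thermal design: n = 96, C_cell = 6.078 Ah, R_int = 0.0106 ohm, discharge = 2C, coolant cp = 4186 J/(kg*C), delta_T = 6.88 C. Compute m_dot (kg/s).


Step 1: I = 2 * 6.078 = 12.156 A
Step 2: Q_cell = I^2 * R = 12.156^2 * 0.0106 = 1.5663 W
Step 3: Q_total = 96 * 1.5663 = 150.36 W
Step 4: m_dot = Q_total / (cp * dT) = 150.36 / (4186 * 6.88) = 0.005221 kg/s

0.005221 kg/s


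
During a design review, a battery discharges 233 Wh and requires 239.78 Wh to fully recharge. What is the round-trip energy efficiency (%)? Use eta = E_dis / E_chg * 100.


eta_e = E_dis / E_chg * 100 = 233 / 239.78 * 100 = 97.17%

97.17%


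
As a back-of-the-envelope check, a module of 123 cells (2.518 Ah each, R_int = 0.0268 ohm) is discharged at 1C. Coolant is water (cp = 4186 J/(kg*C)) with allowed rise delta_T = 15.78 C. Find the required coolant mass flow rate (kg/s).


Step 1: I = 1 * 2.518 = 2.518 A
Step 2: Q_cell = I^2 * R = 2.518^2 * 0.0268 = 0.16992 W
Step 3: Q_total = 123 * 0.16992 = 20.9 W
Step 4: m_dot = Q_total / (cp * dT) = 20.9 / (4186 * 15.78) = 3.164e-04 kg/s

3.164e-04 kg/s


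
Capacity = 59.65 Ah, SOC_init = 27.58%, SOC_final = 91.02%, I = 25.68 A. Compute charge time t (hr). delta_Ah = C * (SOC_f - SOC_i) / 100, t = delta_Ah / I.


Step 1: dSOC = 91.02% - 27.58% = 63.44%
Step 2: delta_Ah = 59.65 * 63.44 / 100 = 37.842 Ah
Step 3: t = 37.842 / 25.68 = 1.474 hr

1.474 hr


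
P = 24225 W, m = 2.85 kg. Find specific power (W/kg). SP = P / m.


SP = P / m = 24225 / 2.85 = 8500 W/kg

8500 W/kg


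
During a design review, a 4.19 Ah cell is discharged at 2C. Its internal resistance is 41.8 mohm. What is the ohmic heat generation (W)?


Convert: R = 41.8 mohm = 0.0418 ohm
Step 1: I = C_rate * capacity = 2 * 4.19 = 8.38 A
Step 2: Q = I^2 * R = 8.38^2 * 0.0418 = 70.224 * 0.0418 = 2.935 W

2.935 W


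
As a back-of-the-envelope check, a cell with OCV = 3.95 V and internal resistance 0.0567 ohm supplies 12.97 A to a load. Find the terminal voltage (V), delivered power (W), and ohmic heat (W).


Step 1: V_terminal = OCV - I*R = 3.95 - 12.97 * 0.0567 = 3.2146 V
Step 2: P_out = V_terminal * I = 3.2146 * 12.97 = 41.69 W
Step 3: Q = I^2 * R = 12.97^2 * 0.0567 = 9.538 W

V=3.2146 V, P=41.69 W, Q=9.538 W


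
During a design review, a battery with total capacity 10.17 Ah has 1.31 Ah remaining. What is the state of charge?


SOC = (remaining / total) * 100 = (1.31 / 10.17) * 100 = 12.88%

12.88%


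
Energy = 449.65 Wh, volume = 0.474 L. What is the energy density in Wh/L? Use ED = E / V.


ED = E / V = 449.65 / 0.474 = 948.6 Wh/L

948.6 Wh/L


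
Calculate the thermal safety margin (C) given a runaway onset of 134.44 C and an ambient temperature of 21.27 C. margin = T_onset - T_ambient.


margin = T_onset - T_ambient = 134.44 - 21.27 = 113.17 C

113.17 C


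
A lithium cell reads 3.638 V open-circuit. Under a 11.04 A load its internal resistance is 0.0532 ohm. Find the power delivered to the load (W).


Step 1: V_terminal = OCV - I*R = 3.638 - 11.04 * 0.0532 = 3.0507 V
Step 2: P_out = V_terminal * I = 3.0507 * 11.04 = 33.68 W

33.68 W


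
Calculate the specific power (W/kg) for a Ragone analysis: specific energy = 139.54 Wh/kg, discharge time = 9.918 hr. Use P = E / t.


Specific power = 139.54 Wh/kg / 9.918 hr = 14.07 W/kg

14.07 W/kg


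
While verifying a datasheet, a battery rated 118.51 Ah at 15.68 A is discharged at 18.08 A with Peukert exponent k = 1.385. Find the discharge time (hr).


Step 1: t_rated = C / I_rated = 118.51 / 15.68 = 7.558 hr
Step 2: ratio = 15.68 / 18.08 = 0.86726
Step 3: ratio^k = 0.86726^1.385 = 0.82099
Step 4: t = t_rated * ratio^k = 7.558 * 0.82099 = 6.205 hr

6.205 hr


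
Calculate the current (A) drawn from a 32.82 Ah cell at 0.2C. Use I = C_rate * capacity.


At 0.2C: I = 0.2 * 32.82 Ah = 6.564 A

6.564 A


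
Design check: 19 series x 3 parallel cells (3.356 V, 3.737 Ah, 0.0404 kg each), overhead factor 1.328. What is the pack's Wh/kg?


Step 1: V_pack = 19 * 3.356 = 63.764 V
Step 2: C_pack = 3 * 3.737 = 11.211 Ah
Step 3: E_pack = V_pack * C_pack = 63.764 * 11.211 = 714.86 Wh
Step 4: m_pack = 19 * 3 * 0.0404 * 1.328 = 3.0581 kg
Step 5: ED = E_pack / m_pack = 714.86 / 3.0581 = 233.8 Wh/kg

233.8 Wh/kg


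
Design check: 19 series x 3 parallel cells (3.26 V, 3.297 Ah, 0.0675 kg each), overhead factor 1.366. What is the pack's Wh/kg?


Step 1: V_pack = 19 * 3.26 = 61.94 V
Step 2: C_pack = 3 * 3.297 = 9.891 Ah
Step 3: E_pack = V_pack * C_pack = 61.94 * 9.891 = 612.65 Wh
Step 4: m_pack = 19 * 3 * 0.0675 * 1.366 = 5.2557 kg
Step 5: ED = E_pack / m_pack = 612.65 / 5.2557 = 116.6 Wh/kg

116.6 Wh/kg


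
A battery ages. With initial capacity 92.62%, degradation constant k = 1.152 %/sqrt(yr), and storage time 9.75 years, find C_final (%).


sqrt(t) = sqrt(9.75) = 3.1225
C_final = 92.62 - 1.152 * 3.1225 = 89.02%

89.02%


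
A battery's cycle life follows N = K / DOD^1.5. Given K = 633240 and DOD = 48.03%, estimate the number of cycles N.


Step 1: DOD^1.5 = 48.03^1.5 = 332.87
Step 2: N = 633240 / 332.87 = 1902 cycles

1902 cycles


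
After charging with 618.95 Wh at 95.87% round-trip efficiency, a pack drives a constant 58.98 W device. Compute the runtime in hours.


Step 1: E_discharge = eta/100 * E_charge = 95.87/100 * 618.95 = 593.39 Wh
Step 2: t = E_discharge / P = 593.39 / 58.98 = 10.06 hr

10.06 hr


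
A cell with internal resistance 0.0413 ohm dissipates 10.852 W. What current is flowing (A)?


I = sqrt(Q / R) = sqrt(10.852 / 0.0413) = sqrt(262.76) = 16.21 A

16.21 A


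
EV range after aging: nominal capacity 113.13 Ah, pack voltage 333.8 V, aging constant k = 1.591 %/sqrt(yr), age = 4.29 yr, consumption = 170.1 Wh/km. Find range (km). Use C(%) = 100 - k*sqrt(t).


Step 1: capacity retention = 100 - 1.591 * sqrt(4.29) = 100 - 1.591 * 2.0712 = 96.705%
Step 2: C_now = 113.13 * 96.705/100 = 109.4 Ah
Step 3: E_pack = V * C_now = 333.8 * 109.4 = 36518 Wh
Step 4: range = E_pack / consumption = 36518 / 170.1 = 214.7 km

214.7 km


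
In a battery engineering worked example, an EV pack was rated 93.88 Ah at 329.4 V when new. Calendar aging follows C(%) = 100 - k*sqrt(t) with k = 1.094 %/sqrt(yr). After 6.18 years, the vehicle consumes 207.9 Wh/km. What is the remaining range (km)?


Step 1: capacity retention = 100 - 1.094 * sqrt(6.18) = 100 - 1.094 * 2.486 = 97.28%
Step 2: C_now = 93.88 * 97.28/100 = 91.326 Ah
Step 3: E_pack = V * C_now = 329.4 * 91.326 = 30083 Wh
Step 4: range = E_pack / consumption = 30083 / 207.9 = 144.7 km

144.7 km


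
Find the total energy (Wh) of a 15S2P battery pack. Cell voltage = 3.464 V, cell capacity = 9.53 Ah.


E = Ns * Vcell * Np * Ccell = 15 * 3.464 * 2 * 9.53 = 990.4 Wh

990.4 Wh


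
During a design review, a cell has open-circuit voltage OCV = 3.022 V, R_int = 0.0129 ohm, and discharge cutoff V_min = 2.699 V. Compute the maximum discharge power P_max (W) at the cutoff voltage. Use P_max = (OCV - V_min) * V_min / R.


P_max = (OCV - V_min) * V_min / R = (3.022 - 2.699) * 2.699 / 0.0129 = 0.323 * 2.699 / 0.0129 = 67.58 W

67.58 W


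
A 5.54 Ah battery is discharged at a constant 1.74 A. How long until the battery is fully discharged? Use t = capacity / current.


t = capacity / current = 5.54 / 1.74 = 3.184 hr

3.184 hr


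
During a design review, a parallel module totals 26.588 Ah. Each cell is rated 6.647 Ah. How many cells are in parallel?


n = C_total / C_cell = 26.588 / 6.647 = 4

4


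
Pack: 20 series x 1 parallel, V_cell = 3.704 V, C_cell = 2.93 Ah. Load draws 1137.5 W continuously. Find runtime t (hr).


Step 1: E_pack = Ns * V_cell * Np * C_cell = 20 * 3.704 * 1 * 2.93 = 217.05 Wh
Step 2: t = E_pack / P = 217.05 / 1137.5 = 0.1908 hr

0.1908 hr


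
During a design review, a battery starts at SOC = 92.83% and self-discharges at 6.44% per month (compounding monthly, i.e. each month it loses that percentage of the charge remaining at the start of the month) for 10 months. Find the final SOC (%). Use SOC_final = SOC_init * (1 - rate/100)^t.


Monthly retention factor = 1 - 6.44/100 = 0.9356
Over 10 months: factor^10 = 0.51393
SOC_final = 92.83 * 0.51393 = 47.71%

47.71%


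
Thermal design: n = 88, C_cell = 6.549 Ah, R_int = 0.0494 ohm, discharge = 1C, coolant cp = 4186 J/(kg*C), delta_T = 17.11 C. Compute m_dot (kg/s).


Step 1: I = 1 * 6.549 = 6.549 A
Step 2: Q_cell = I^2 * R = 6.549^2 * 0.0494 = 2.1187 W
Step 3: Q_total = 88 * 2.1187 = 186.45 W
Step 4: m_dot = Q_total / (cp * dT) = 186.45 / (4186 * 17.11) = 0.002603 kg/s

0.002603 kg/s


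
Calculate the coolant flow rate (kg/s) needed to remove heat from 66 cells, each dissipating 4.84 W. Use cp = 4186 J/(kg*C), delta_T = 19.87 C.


Step 1: Total heat Q = 66 * 4.84 W = 319.44 W
Step 2: denom = cp * dT = 4186 * 19.87 = 83176
Step 3: m_dot = 319.44 / 83176 = 0.003841 kg/s

0.003841 kg/s


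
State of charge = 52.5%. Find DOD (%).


DOD = 100 - SOC = 100 - 52.5 = 47.5%

47.5%


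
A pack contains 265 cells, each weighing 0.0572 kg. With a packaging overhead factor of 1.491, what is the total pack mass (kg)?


Cell mass sum = 265 * 0.0572 = 15.158 kg
With overhead 1.491: m_pack = 15.158 * 1.491 = 22.60 kg

22.60 kg


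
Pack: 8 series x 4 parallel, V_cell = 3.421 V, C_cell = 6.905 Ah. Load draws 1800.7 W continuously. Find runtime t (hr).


Step 1: E_pack = Ns * V_cell * Np * C_cell = 8 * 3.421 * 4 * 6.905 = 755.9 Wh
Step 2: t = E_pack / P = 755.9 / 1800.7 = 0.4198 hr

0.4198 hr
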